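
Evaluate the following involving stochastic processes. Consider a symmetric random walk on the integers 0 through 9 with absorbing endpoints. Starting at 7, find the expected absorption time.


For symmetric RW on 0,...,N with absorbing barriers, E(i) = i*(N-i)
E(7) = 7 * 2 = 14

14


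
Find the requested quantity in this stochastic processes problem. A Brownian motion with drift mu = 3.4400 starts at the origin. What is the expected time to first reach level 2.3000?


Expected first passage time = a/mu
= 2.3000/3.4400
= 0.6686

0.6686


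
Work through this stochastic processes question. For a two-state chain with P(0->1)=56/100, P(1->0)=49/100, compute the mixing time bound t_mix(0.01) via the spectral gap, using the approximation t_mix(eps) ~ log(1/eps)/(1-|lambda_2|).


lambda_2 = |1 - p01 - p10| = |1 - 0.5600 - 0.4900| = 0.0500
t_mix ~ log(1/eps)/(1 - |lambda_2|)
= log(100)/(1 - 0.0500) = 4.6052/0.9500
= 4.8475

4.8475


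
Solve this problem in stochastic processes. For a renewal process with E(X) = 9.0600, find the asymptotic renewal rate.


Long-run renewal rate = 1/E(X)
= 1/9.0600
= 0.1104

0.1104


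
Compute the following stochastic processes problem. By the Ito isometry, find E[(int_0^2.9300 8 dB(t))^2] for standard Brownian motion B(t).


By Ito isometry: E[(int f dB)^2] = int f^2 dt
= 8^2 * 2.9300
= 64 * 2.9300 = 187.5200

187.5200


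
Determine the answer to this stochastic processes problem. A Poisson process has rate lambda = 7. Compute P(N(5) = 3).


P(N(t)=k) = (lambda*t)^k * exp(-lambda*t) / k!
lambda*t = 35
= 35^3 * exp(-35) / 3!
= 42875 * 6.3051e-16 / 6
= 4.5055e-12

4.5055e-12


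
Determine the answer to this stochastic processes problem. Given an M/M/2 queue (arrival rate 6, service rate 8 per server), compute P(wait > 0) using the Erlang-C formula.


a = lambda/mu = 0.7500
rho = a/c = 0.3750
Erlang-C formula applied:
C(c,a) = 0.2045

0.2045


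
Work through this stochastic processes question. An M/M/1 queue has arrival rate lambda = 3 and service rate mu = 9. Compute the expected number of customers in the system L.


rho = 3/9 = 0.3333
L = rho/(1-rho)
= 0.3333/0.6667
= 0.5000

0.5000


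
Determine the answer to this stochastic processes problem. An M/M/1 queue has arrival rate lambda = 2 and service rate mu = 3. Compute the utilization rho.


rho = lambda/mu
= 2/3
= 0.6667

0.6667


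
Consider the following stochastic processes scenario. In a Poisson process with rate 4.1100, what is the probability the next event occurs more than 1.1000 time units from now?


P(X > t) = exp(-lambda * t)
= exp(-4.1100 * 1.1000)
= exp(-4.5210) = 0.0109

0.0109


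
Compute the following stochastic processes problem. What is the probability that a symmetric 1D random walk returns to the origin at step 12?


P(S(12) = 0) = C(12,6) / 4^6
= 924 / 4096
= 0.2256

0.2256


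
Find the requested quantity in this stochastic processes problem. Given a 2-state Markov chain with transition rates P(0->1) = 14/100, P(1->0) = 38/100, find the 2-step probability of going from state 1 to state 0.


Computing P^2 by matrix multiplication.
P = [[0.8600, 0.1400], [0.3800, 0.6200]]
After raising P to the power 2:
P^2(1,0) = 0.5624

0.5624


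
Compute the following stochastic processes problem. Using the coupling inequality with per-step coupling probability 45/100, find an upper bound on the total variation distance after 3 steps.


TV distance bound <= (1-delta)^n
= (1 - 0.4500)^3
= 0.5500^3
= 0.1664

0.1664


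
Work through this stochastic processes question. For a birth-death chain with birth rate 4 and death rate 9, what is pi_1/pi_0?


For birth-death process, pi_n/pi_0 = (lambda/mu)^n
= (4/9)^1
= 0.4444

0.4444


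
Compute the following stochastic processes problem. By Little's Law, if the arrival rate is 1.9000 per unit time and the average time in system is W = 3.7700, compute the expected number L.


Little's Law: L = lambda * W
= 1.9000 * 3.7700
= 7.1630

7.1630


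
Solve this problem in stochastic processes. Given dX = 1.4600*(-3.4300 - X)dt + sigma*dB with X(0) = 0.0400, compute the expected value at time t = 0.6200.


E[X(t)] = mu + (X(0) - mu)*exp(-theta*t)
= -3.4300 + (0.0400 - -3.4300)*exp(-1.4600*0.6200)
= -3.4300 + 3.4700 * 0.4045
= -2.0265

-2.0265


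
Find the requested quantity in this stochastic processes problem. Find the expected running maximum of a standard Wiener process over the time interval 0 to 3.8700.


E(max B(s)) = sqrt(2t/pi)
= sqrt(2*3.8700/pi)
= sqrt(2.4637)
= 1.5696

1.5696


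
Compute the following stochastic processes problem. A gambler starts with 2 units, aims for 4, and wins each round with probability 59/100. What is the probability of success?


Gambler's ruin formula:
r = q/p = 0.4100/0.5900 = 0.6949
P(win) = (1 - r^i)/(1 - r^N)
= (1 - 0.6949^2)/(1 - 0.6949^4)
= 0.6744

0.6744


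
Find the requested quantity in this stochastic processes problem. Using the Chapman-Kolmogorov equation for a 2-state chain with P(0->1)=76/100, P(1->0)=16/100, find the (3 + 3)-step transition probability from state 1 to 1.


P^6 = P^3 * P^3
Computing via matrix multiplication of the transition matrix.
Entry (1,1) of P^6 = 0.8261

0.8261


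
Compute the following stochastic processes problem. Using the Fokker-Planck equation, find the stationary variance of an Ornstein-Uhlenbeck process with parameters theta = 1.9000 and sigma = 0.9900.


Stationary variance = sigma^2 / (2*theta)
= 0.9900^2 / (2*1.9000)
= 0.9801 / 3.8000
= 0.2579

0.2579


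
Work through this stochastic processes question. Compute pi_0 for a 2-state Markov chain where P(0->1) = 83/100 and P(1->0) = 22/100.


Stationary distribution: pi_0 = p10/(p01+p10), pi_1 = p01/(p01+p10)
p01 = 0.8300, p10 = 0.2200
pi_0 = 0.2095

0.2095


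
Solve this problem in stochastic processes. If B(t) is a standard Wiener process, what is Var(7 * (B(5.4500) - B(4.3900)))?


Var(alpha*(B(t)-B(s))) = alpha^2 * (t-s)
= 7^2 * (5.4500 - 4.3900)
= 49 * 1.0600
= 51.9400

51.9400


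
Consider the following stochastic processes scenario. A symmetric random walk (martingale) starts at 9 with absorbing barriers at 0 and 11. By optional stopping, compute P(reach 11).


By optional stopping theorem: E(M at tau) = M(0) = 9
P(hit 11)*11 + P(hit 0)*0 = 9
P(hit 11) = (9 - 0)/(11 - 0) = 9/11 = 0.8182

0.8182


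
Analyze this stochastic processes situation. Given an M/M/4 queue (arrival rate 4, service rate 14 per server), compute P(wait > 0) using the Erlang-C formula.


a = lambda/mu = 0.2857
rho = a/c = 0.0714
Erlang-C formula applied:
C(c,a) = 2.2471e-04

2.2471e-04


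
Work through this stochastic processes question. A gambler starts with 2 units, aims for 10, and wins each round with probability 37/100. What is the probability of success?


Gambler's ruin formula:
r = q/p = 0.6300/0.3700 = 1.7027
P(win) = (1 - r^i)/(1 - r^N)
= (1 - 1.7027^2)/(1 - 1.7027^10)
= 0.0093

0.0093


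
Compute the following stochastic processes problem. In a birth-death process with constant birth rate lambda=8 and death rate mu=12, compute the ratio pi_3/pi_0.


For birth-death process, pi_n/pi_0 = (lambda/mu)^n
= (8/12)^3
= 0.2963

0.2963


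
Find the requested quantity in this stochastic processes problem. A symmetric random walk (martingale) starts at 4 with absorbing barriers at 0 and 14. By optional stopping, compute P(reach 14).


By optional stopping theorem: E(M at tau) = M(0) = 4
P(hit 14)*14 + P(hit 0)*0 = 4
P(hit 14) = (4 - 0)/(14 - 0) = 2/7 = 0.2857

0.2857


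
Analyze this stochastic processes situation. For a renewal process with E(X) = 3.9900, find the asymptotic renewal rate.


Long-run renewal rate = 1/E(X)
= 1/3.9900
= 0.2506

0.2506


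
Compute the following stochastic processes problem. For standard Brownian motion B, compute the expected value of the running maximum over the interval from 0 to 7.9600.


E(max B(s)) = sqrt(2t/pi)
= sqrt(2*7.9600/pi)
= sqrt(5.0675)
= 2.2511

2.2511


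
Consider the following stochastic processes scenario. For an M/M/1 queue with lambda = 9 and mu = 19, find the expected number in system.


rho = 9/19 = 0.4737
L = rho/(1-rho)
= 0.4737/0.5263
= 0.9000

0.9000


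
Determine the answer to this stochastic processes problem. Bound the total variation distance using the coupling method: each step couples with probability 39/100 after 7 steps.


TV distance bound <= (1-delta)^n
= (1 - 0.3900)^7
= 0.6100^7
= 0.0314

0.0314


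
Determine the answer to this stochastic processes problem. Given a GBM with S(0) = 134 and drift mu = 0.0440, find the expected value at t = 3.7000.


E[S(t)] = S(0) * exp(mu * t)
= 134 * exp(0.0440 * 3.7000)
= 134 * 1.1768
= 157.6914

157.6914


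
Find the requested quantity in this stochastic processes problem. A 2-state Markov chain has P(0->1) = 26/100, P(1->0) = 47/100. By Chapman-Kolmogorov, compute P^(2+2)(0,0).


P^4 = P^2 * P^2
Computing via matrix multiplication of the transition matrix.
Entry (0,0) of P^4 = 0.6457

0.6457


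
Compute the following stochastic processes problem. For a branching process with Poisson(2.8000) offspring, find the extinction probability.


Since mu = 2.8000 > 1, extinction prob q < 1.
Solve s = exp(mu*(s-1)) iteratively.
q = 0.0750

0.0750


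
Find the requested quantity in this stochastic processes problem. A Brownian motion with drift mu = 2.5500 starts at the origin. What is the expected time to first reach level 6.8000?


Expected first passage time = a/mu
= 6.8000/2.5500
= 2.6667

2.6667


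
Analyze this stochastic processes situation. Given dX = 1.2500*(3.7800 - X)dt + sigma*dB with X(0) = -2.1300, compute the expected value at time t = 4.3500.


E[X(t)] = mu + (X(0) - mu)*exp(-theta*t)
= 3.7800 + (-2.1300 - 3.7800)*exp(-1.2500*4.3500)
= 3.7800 + -5.9100 * 0.0044
= 3.7543

3.7543


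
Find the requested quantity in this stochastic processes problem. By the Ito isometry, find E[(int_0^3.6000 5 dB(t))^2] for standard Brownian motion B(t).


By Ito isometry: E[(int f dB)^2] = int f^2 dt
= 5^2 * 3.6000
= 25 * 3.6000 = 90.0000

90.0000


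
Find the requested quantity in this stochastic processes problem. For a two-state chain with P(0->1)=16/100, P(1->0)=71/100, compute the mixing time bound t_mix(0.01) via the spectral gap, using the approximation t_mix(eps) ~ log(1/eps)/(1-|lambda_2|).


lambda_2 = |1 - p01 - p10| = |1 - 0.1600 - 0.7100| = 0.1300
t_mix ~ log(1/eps)/(1 - |lambda_2|)
= log(100)/(1 - 0.1300) = 4.6052/0.8700
= 5.2933

5.2933


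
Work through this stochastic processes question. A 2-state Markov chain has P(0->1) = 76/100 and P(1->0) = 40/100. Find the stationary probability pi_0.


Stationary distribution: pi_0 = p10/(p01+p10), pi_1 = p01/(p01+p10)
p01 = 0.7600, p10 = 0.4000
pi_0 = 0.3448

0.3448


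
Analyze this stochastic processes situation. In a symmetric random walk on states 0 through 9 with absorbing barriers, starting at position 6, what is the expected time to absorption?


For symmetric RW on 0,...,N with absorbing barriers, E(i) = i*(N-i)
E(6) = 6 * 3 = 18

18


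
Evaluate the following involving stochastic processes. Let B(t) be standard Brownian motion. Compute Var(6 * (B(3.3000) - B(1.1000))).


Var(alpha*(B(t)-B(s))) = alpha^2 * (t-s)
= 6^2 * (3.3000 - 1.1000)
= 36 * 2.2000
= 79.2000

79.2000


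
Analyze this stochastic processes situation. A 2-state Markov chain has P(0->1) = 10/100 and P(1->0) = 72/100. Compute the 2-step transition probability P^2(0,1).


Computing P^2 by matrix multiplication.
P = [[0.9000, 0.1000], [0.7200, 0.2800]]
After raising P to the power 2:
P^2(0,1) = 0.1180

0.1180


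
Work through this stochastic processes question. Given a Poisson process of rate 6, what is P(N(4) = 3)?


P(N(t)=k) = (lambda*t)^k * exp(-lambda*t) / k!
lambda*t = 24
= 24^3 * exp(-24) / 3!
= 13824 * 3.7751e-11 / 6
= 8.6979e-08

8.6979e-08


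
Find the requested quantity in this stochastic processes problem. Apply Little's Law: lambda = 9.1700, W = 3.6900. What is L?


Little's Law: L = lambda * W
= 9.1700 * 3.6900
= 33.8373

33.8373


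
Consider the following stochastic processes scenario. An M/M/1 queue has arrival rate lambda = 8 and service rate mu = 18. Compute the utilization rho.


rho = lambda/mu
= 8/18
= 0.4444

0.4444


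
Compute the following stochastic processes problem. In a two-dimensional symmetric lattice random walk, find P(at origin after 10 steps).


P = C(10,5)^2 / 4^10
= 252^2 / 1048576
= 63504 / 1048576
= 0.0606

0.0606


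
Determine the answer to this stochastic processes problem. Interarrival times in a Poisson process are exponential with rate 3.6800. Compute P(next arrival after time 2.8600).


P(X > t) = exp(-lambda * t)
= exp(-3.6800 * 2.8600)
= exp(-10.5248) = 2.6862e-05

2.6862e-05


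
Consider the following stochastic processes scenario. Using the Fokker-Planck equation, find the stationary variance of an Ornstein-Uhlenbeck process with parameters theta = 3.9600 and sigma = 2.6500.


Stationary variance = sigma^2 / (2*theta)
= 2.6500^2 / (2*3.9600)
= 7.0225 / 7.9200
= 0.8867

0.8867


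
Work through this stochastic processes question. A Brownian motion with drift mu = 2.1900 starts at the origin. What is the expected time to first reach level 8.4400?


Expected first passage time = a/mu
= 8.4400/2.1900
= 3.8539

3.8539


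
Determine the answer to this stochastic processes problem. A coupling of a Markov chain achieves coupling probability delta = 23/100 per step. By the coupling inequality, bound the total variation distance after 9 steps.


TV distance bound <= (1-delta)^n
= (1 - 0.2300)^9
= 0.7700^9
= 0.0952

0.0952


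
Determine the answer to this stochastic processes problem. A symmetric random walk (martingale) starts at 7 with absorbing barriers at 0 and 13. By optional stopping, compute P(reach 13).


By optional stopping theorem: E(M at tau) = M(0) = 7
P(hit 13)*13 + P(hit 0)*0 = 7
P(hit 13) = (7 - 0)/(13 - 0) = 7/13 = 0.5385

0.5385


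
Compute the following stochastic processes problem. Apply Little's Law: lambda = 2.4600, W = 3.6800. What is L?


Little's Law: L = lambda * W
= 2.4600 * 3.6800
= 9.0528

9.0528


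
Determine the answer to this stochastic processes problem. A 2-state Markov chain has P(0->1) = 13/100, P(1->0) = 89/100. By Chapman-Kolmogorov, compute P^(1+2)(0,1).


P^3 = P^1 * P^2
Computing via matrix multiplication of the transition matrix.
Entry (0,1) of P^3 = 0.1275

0.1275


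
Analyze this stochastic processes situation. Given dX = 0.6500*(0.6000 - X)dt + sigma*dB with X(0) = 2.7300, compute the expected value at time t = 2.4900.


E[X(t)] = mu + (X(0) - mu)*exp(-theta*t)
= 0.6000 + (2.7300 - 0.6000)*exp(-0.6500*2.4900)
= 0.6000 + 2.1300 * 0.1982
= 1.0222

1.0222


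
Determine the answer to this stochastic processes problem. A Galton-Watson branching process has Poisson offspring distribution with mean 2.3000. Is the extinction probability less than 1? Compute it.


Since mu = 2.3000 > 1, extinction prob q < 1.
Solve s = exp(mu*(s-1)) iteratively.
q = 0.1376

0.1376


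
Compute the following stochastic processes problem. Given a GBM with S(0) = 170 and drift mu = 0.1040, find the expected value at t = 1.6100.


E[S(t)] = S(0) * exp(mu * t)
= 170 * exp(0.1040 * 1.6100)
= 170 * 1.1823
= 200.9866

200.9866


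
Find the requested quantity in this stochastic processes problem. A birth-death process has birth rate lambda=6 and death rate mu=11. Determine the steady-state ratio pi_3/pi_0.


For birth-death process, pi_n/pi_0 = (lambda/mu)^n
= (6/11)^3
= 0.1623

0.1623


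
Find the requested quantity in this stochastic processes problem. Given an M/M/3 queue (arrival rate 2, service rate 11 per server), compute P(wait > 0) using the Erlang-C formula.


a = lambda/mu = 0.1818
rho = a/c = 0.0606
Erlang-C formula applied:
C(c,a) = 8.8909e-04

8.8909e-04


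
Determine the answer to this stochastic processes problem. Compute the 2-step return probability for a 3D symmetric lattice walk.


P(return in 2 steps) = P(reverse first step) = 1/(2d)
= 1/6
= 0.1667

0.1667


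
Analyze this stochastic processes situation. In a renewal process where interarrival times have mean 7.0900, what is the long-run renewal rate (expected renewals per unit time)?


Long-run renewal rate = 1/E(X)
= 1/7.0900
= 0.1410

0.1410


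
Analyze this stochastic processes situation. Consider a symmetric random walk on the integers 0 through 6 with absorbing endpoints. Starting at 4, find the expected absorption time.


For symmetric RW on 0,...,N with absorbing barriers, E(i) = i*(N-i)
E(4) = 4 * 2 = 8

8


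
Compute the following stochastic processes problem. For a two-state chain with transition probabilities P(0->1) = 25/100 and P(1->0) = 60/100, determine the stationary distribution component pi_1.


Stationary distribution: pi_0 = p10/(p01+p10), pi_1 = p01/(p01+p10)
p01 = 0.2500, p10 = 0.6000
pi_1 = 0.2941

0.2941


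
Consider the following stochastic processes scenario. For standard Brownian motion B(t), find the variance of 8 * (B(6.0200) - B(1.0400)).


Var(alpha*(B(t)-B(s))) = alpha^2 * (t-s)
= 8^2 * (6.0200 - 1.0400)
= 64 * 4.9800
= 318.7200

318.7200


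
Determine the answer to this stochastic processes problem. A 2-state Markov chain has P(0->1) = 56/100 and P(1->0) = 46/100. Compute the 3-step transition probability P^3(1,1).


Computing P^3 by matrix multiplication.
P = [[0.4400, 0.5600], [0.4600, 0.5400]]
After raising P to the power 3:
P^3(1,1) = 0.5490

0.5490


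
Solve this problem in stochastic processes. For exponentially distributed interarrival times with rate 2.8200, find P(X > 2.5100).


P(X > t) = exp(-lambda * t)
= exp(-2.8200 * 2.5100)
= exp(-7.0782) = 8.4329e-04

8.4329e-04


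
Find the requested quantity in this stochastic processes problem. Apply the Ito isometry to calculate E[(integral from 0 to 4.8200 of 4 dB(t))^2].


By Ito isometry: E[(int f dB)^2] = int f^2 dt
= 4^2 * 4.8200
= 16 * 4.8200 = 77.1200

77.1200


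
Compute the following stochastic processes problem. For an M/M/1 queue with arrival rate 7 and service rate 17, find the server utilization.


rho = lambda/mu
= 7/17
= 0.4118

0.4118


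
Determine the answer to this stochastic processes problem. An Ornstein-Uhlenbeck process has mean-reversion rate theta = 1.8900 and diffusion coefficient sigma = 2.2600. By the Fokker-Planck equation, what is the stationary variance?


Stationary variance = sigma^2 / (2*theta)
= 2.2600^2 / (2*1.8900)
= 5.1076 / 3.7800
= 1.3512

1.3512


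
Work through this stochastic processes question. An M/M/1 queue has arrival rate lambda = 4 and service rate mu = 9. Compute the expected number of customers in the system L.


rho = 4/9 = 0.4444
L = rho/(1-rho)
= 0.4444/0.5556
= 0.8000

0.8000


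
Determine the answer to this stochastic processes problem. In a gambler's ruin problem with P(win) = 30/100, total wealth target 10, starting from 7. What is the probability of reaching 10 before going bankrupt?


Gambler's ruin formula:
r = q/p = 0.7000/0.3000 = 2.3333
P(win) = (1 - r^i)/(1 - r^N)
= (1 - 2.3333^7)/(1 - 2.3333^10)
= 0.0785

0.0785


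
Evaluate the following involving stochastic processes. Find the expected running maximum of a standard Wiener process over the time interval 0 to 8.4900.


E(max B(s)) = sqrt(2t/pi)
= sqrt(2*8.4900/pi)
= sqrt(5.4049)
= 2.3248

2.3248


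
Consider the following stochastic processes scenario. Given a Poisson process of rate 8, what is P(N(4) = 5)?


P(N(t)=k) = (lambda*t)^k * exp(-lambda*t) / k!
lambda*t = 32
= 32^5 * exp(-32) / 5!
= 33554432 * 1.2664e-14 / 120
= 3.5412e-09

3.5412e-09


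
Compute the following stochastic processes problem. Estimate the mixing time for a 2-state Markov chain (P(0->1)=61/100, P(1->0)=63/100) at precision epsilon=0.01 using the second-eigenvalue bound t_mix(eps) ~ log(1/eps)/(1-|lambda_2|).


lambda_2 = |1 - p01 - p10| = |1 - 0.6100 - 0.6300| = 0.2400
t_mix ~ log(1/eps)/(1 - |lambda_2|)
= log(100)/(1 - 0.2400) = 4.6052/0.7600
= 6.0594

6.0594


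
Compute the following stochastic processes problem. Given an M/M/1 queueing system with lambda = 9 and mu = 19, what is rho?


rho = lambda/mu
= 9/19
= 0.4737

0.4737


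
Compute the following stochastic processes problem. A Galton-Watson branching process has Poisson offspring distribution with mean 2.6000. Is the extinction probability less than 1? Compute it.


Since mu = 2.6000 > 1, extinction prob q < 1.
Solve s = exp(mu*(s-1)) iteratively.
q = 0.0951

0.0951


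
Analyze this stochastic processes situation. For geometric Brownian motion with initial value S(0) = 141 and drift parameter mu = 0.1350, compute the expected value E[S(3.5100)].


E[S(t)] = S(0) * exp(mu * t)
= 141 * exp(0.1350 * 3.5100)
= 141 * 1.6062
= 226.4694

226.4694


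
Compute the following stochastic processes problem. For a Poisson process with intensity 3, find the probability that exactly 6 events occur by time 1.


P(N(t)=k) = (lambda*t)^k * exp(-lambda*t) / k!
lambda*t = 3
= 3^6 * exp(-3) / 6!
= 729 * 0.0498 / 720
= 0.0504

0.0504


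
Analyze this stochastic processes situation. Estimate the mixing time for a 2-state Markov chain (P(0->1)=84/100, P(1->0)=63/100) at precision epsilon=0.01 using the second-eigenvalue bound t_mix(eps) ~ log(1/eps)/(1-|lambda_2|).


lambda_2 = |1 - p01 - p10| = |1 - 0.8400 - 0.6300| = 0.4700
t_mix ~ log(1/eps)/(1 - |lambda_2|)
= log(100)/(1 - 0.4700) = 4.6052/0.5300
= 8.6890

8.6890


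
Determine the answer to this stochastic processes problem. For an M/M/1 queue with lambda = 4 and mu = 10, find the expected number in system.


rho = 4/10 = 0.4000
L = rho/(1-rho)
= 0.4000/0.6000
= 0.6667

0.6667


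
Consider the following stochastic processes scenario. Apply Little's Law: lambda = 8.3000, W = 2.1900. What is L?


Little's Law: L = lambda * W
= 8.3000 * 2.1900
= 18.1770

18.1770


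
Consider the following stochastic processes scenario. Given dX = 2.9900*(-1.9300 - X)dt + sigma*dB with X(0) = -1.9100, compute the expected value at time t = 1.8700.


E[X(t)] = mu + (X(0) - mu)*exp(-theta*t)
= -1.9300 + (-1.9100 - -1.9300)*exp(-2.9900*1.8700)
= -1.9300 + 0.0200 * 0.0037
= -1.9299

-1.9299


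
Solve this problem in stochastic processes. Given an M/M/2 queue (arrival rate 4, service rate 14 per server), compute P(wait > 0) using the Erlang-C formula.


a = lambda/mu = 0.2857
rho = a/c = 0.1429
Erlang-C formula applied:
C(c,a) = 0.0357

0.0357


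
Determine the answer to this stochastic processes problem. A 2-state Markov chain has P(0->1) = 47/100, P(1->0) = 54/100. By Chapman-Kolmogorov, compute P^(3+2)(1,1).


P^5 = P^3 * P^2
Computing via matrix multiplication of the transition matrix.
Entry (1,1) of P^5 = 0.4653

0.4653


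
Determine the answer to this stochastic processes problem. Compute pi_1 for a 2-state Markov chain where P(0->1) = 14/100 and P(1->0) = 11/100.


Stationary distribution: pi_0 = p10/(p01+p10), pi_1 = p01/(p01+p10)
p01 = 0.1400, p10 = 0.1100
pi_1 = 0.5600

0.5600


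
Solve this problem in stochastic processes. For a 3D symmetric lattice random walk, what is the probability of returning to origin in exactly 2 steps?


P(return in 2 steps) = P(reverse first step) = 1/(2d)
= 1/6
= 0.1667

0.1667


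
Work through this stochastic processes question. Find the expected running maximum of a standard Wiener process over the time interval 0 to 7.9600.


E(max B(s)) = sqrt(2t/pi)
= sqrt(2*7.9600/pi)
= sqrt(5.0675)
= 2.2511

2.2511


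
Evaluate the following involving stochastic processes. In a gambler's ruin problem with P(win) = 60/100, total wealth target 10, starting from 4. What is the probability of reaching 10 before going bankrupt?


Gambler's ruin formula:
r = q/p = 0.4000/0.6000 = 0.6667
P(win) = (1 - r^i)/(1 - r^N)
= (1 - 0.6667^4)/(1 - 0.6667^10)
= 0.8166

0.8166


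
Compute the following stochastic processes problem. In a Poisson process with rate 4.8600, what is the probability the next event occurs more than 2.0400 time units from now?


P(X > t) = exp(-lambda * t)
= exp(-4.8600 * 2.0400)
= exp(-9.9144) = 4.9457e-05

4.9457e-05


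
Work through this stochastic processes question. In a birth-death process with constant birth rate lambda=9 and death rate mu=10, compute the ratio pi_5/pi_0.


For birth-death process, pi_n/pi_0 = (lambda/mu)^n
= (9/10)^5
= 0.5905

0.5905


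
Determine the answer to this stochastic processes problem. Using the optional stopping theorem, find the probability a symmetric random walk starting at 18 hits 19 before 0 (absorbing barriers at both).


By optional stopping theorem: E(M at tau) = M(0) = 18
P(hit 19)*19 + P(hit 0)*0 = 18
P(hit 19) = (18 - 0)/(19 - 0) = 18/19 = 0.9474

0.9474


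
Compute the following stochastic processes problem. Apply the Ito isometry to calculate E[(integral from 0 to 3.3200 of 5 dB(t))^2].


By Ito isometry: E[(int f dB)^2] = int f^2 dt
= 5^2 * 3.3200
= 25 * 3.3200 = 83.0000

83.0000


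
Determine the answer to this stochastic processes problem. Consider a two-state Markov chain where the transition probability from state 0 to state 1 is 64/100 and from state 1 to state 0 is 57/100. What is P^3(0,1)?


Computing P^3 by matrix multiplication.
P = [[0.3600, 0.6400], [0.5700, 0.4300]]
After raising P to the power 3:
P^3(0,1) = 0.5338

0.5338


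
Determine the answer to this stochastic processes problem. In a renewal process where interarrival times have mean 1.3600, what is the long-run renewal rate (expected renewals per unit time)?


Long-run renewal rate = 1/E(X)
= 1/1.3600
= 0.7353

0.7353


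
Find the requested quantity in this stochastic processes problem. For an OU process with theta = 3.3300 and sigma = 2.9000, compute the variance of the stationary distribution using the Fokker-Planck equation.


Stationary variance = sigma^2 / (2*theta)
= 2.9000^2 / (2*3.3300)
= 8.4100 / 6.6600
= 1.2628

1.2628


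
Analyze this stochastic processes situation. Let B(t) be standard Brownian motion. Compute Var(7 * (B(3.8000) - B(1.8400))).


Var(alpha*(B(t)-B(s))) = alpha^2 * (t-s)
= 7^2 * (3.8000 - 1.8400)
= 49 * 1.9600
= 96.0400

96.0400


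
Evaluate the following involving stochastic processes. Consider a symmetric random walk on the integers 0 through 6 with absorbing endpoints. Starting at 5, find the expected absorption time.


For symmetric RW on 0,...,N with absorbing barriers, E(i) = i*(N-i)
E(5) = 5 * 1 = 5

5


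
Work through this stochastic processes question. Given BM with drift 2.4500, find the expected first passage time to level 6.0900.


Expected first passage time = a/mu
= 6.0900/2.4500
= 2.4857

2.4857


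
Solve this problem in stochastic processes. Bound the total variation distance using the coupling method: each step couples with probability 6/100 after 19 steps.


TV distance bound <= (1-delta)^n
= (1 - 0.0600)^19
= 0.9400^19
= 0.3086

0.3086


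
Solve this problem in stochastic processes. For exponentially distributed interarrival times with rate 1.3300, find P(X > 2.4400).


P(X > t) = exp(-lambda * t)
= exp(-1.3300 * 2.4400)
= exp(-3.2452) = 0.0390

0.0390


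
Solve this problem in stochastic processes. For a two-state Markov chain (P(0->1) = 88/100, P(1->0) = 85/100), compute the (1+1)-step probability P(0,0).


P^2 = P^1 * P^1
Computing via matrix multiplication of the transition matrix.
Entry (0,0) of P^2 = 0.7624

0.7624


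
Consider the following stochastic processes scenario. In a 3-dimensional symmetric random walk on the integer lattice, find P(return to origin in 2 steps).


P(return in 2 steps) = P(reverse first step) = 1/(2d)
= 1/6
= 0.1667

0.1667


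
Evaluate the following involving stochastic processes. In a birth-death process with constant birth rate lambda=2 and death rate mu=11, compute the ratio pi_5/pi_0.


For birth-death process, pi_n/pi_0 = (lambda/mu)^n
= (2/11)^5
= 1.9869e-04

1.9869e-04


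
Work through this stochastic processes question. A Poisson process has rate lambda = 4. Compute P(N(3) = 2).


P(N(t)=k) = (lambda*t)^k * exp(-lambda*t) / k!
lambda*t = 12
= 12^2 * exp(-12) / 2!
= 144 * 6.1442e-06 / 2
= 4.4238e-04

4.4238e-04


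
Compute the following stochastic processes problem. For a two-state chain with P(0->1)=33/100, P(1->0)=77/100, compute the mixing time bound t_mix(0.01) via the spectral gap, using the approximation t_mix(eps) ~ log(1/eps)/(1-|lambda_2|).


lambda_2 = |1 - p01 - p10| = |1 - 0.3300 - 0.7700| = 0.1000
t_mix ~ log(1/eps)/(1 - |lambda_2|)
= log(100)/(1 - 0.1000) = 4.6052/0.9000
= 5.1169

5.1169


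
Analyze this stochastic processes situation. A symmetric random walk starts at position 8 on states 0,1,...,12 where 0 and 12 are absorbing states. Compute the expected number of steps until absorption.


For symmetric RW on 0,...,N with absorbing barriers, E(i) = i*(N-i)
E(8) = 8 * 4 = 32

32


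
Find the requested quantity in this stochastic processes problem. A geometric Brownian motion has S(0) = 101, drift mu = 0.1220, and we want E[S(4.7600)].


E[S(t)] = S(0) * exp(mu * t)
= 101 * exp(0.1220 * 4.7600)
= 101 * 1.7873
= 180.5198

180.5198


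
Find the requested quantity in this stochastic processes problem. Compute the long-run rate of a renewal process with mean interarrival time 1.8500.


Long-run renewal rate = 1/E(X)
= 1/1.8500
= 0.5405

0.5405


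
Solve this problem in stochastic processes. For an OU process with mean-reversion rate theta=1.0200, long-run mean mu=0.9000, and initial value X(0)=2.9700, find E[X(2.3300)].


E[X(t)] = mu + (X(0) - mu)*exp(-theta*t)
= 0.9000 + (2.9700 - 0.9000)*exp(-1.0200*2.3300)
= 0.9000 + 2.0700 * 0.0929
= 1.0922

1.0922


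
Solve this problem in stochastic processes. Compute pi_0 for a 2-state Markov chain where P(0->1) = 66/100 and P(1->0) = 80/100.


Stationary distribution: pi_0 = p10/(p01+p10), pi_1 = p01/(p01+p10)
p01 = 0.6600, p10 = 0.8000
pi_0 = 0.5479

0.5479


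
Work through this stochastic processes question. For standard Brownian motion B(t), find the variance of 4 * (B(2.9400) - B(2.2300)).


Var(alpha*(B(t)-B(s))) = alpha^2 * (t-s)
= 4^2 * (2.9400 - 2.2300)
= 16 * 0.7100
= 11.3600

11.3600


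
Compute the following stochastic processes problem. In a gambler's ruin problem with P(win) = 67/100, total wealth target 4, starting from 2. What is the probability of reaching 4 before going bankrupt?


Gambler's ruin formula:
r = q/p = 0.3300/0.6700 = 0.4925
P(win) = (1 - r^i)/(1 - r^N)
= (1 - 0.4925^2)/(1 - 0.4925^4)
= 0.8048

0.8048


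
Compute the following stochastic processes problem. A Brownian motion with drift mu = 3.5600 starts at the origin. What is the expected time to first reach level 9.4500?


Expected first passage time = a/mu
= 9.4500/3.5600
= 2.6545

2.6545


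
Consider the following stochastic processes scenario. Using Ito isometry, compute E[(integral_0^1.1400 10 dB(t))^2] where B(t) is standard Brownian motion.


By Ito isometry: E[(int f dB)^2] = int f^2 dt
= 10^2 * 1.1400
= 100 * 1.1400 = 114.0000

114.0000


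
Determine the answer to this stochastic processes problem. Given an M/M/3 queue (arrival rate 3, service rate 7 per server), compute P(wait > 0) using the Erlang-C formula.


a = lambda/mu = 0.4286
rho = a/c = 0.1429
Erlang-C formula applied:
C(c,a) = 0.0100

0.0100


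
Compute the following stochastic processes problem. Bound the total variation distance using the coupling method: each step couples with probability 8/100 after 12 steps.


TV distance bound <= (1-delta)^n
= (1 - 0.0800)^12
= 0.9200^12
= 0.3677

0.3677


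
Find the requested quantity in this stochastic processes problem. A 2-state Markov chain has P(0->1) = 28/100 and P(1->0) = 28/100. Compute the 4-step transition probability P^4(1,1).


Computing P^4 by matrix multiplication.
P = [[0.7200, 0.2800], [0.2800, 0.7200]]
After raising P to the power 4:
P^4(1,1) = 0.5187

0.5187


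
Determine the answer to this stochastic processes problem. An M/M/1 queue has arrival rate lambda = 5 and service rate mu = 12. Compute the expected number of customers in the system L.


rho = 5/12 = 0.4167
L = rho/(1-rho)
= 0.4167/0.5833
= 0.7143

0.7143


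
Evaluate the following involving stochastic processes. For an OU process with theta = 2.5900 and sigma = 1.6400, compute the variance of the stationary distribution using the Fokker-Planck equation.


Stationary variance = sigma^2 / (2*theta)
= 1.6400^2 / (2*2.5900)
= 2.6896 / 5.1800
= 0.5192

0.5192


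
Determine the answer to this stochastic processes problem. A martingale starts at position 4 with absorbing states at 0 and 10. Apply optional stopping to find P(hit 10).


By optional stopping theorem: E(M at tau) = M(0) = 4
P(hit 10)*10 + P(hit 0)*0 = 4
P(hit 10) = (4 - 0)/(10 - 0) = 2/5 = 0.4000

0.4000


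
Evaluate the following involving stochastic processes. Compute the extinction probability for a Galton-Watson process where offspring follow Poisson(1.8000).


Since mu = 1.8000 > 1, extinction prob q < 1.
Solve s = exp(mu*(s-1)) iteratively.
q = 0.2676

0.2676


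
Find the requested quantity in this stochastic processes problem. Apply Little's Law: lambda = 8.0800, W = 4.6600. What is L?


Little's Law: L = lambda * W
= 8.0800 * 4.6600
= 37.6528

37.6528


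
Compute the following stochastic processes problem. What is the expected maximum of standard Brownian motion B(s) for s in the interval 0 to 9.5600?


E(max B(s)) = sqrt(2t/pi)
= sqrt(2*9.5600/pi)
= sqrt(6.0861)
= 2.4670

2.4670


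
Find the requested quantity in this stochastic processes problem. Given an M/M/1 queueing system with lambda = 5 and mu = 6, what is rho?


rho = lambda/mu
= 5/6
= 0.8333

0.8333


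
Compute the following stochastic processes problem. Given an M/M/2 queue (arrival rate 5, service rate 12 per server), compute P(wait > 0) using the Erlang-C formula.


a = lambda/mu = 0.4167
rho = a/c = 0.2083
Erlang-C formula applied:
C(c,a) = 0.0718

0.0718


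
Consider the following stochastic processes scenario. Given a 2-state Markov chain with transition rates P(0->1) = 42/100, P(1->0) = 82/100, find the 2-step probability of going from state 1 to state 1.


Computing P^2 by matrix multiplication.
P = [[0.5800, 0.4200], [0.8200, 0.1800]]
After raising P to the power 2:
P^2(1,1) = 0.3768

0.3768


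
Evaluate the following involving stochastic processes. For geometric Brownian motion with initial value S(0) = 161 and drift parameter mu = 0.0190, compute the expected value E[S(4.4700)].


E[S(t)] = S(0) * exp(mu * t)
= 161 * exp(0.0190 * 4.4700)
= 161 * 1.0886
= 175.2712

175.2712


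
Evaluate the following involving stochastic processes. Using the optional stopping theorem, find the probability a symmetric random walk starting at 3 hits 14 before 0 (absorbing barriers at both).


By optional stopping theorem: E(M at tau) = M(0) = 3
P(hit 14)*14 + P(hit 0)*0 = 3
P(hit 14) = (3 - 0)/(14 - 0) = 3/14 = 0.2143

0.2143


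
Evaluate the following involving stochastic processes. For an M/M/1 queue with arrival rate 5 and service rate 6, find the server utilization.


rho = lambda/mu
= 5/6
= 0.8333

0.8333


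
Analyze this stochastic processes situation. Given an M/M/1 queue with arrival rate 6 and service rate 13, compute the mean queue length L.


rho = 6/13 = 0.4615
L = rho/(1-rho)
= 0.4615/0.5385
= 0.8571

0.8571


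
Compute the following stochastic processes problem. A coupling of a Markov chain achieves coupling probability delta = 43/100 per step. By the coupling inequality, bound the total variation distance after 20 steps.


TV distance bound <= (1-delta)^n
= (1 - 0.4300)^20
= 0.5700^20
= 1.3107e-05

1.3107e-05


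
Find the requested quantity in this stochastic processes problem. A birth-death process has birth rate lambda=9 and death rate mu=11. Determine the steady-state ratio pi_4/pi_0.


For birth-death process, pi_n/pi_0 = (lambda/mu)^n
= (9/11)^4
= 0.4481

0.4481


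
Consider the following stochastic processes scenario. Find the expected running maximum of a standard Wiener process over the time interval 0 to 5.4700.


E(max B(s)) = sqrt(2t/pi)
= sqrt(2*5.4700/pi)
= sqrt(3.4823)
= 1.8661

1.8661


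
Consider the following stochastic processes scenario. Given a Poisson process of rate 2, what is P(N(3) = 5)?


P(N(t)=k) = (lambda*t)^k * exp(-lambda*t) / k!
lambda*t = 6
= 6^5 * exp(-6) / 5!
= 7776 * 0.0025 / 120
= 0.1606

0.1606


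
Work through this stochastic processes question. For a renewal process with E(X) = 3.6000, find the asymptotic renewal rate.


Long-run renewal rate = 1/E(X)
= 1/3.6000
= 0.2778

0.2778


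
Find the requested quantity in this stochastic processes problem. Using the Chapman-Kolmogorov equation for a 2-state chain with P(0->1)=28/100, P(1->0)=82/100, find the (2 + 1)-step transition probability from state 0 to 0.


P^3 = P^2 * P^1
Computing via matrix multiplication of the transition matrix.
Entry (0,0) of P^3 = 0.7452

0.7452


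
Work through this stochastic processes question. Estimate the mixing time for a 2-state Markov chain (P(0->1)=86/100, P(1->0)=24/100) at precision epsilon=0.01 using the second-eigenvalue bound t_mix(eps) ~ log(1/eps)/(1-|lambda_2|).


lambda_2 = |1 - p01 - p10| = |1 - 0.8600 - 0.2400| = 0.1000
t_mix ~ log(1/eps)/(1 - |lambda_2|)
= log(100)/(1 - 0.1000) = 4.6052/0.9000
= 5.1169

5.1169


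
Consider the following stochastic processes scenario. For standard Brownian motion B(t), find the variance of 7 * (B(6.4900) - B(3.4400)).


Var(alpha*(B(t)-B(s))) = alpha^2 * (t-s)
= 7^2 * (6.4900 - 3.4400)
= 49 * 3.0500
= 149.4500

149.4500


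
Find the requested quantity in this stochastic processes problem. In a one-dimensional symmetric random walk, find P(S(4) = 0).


P(S(4) = 0) = C(4,2) / 4^2
= 6 / 16
= 0.3750

0.3750


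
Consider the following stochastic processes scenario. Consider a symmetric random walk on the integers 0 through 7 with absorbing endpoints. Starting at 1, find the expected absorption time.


For symmetric RW on 0,...,N with absorbing barriers, E(i) = i*(N-i)
E(1) = 1 * 6 = 6

6


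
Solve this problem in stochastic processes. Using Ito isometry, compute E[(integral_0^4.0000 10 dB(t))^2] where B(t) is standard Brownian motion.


By Ito isometry: E[(int f dB)^2] = int f^2 dt
= 10^2 * 4.0000
= 100 * 4.0000 = 400.0000

400.0000


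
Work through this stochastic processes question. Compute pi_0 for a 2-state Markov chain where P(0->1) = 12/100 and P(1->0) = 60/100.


Stationary distribution: pi_0 = p10/(p01+p10), pi_1 = p01/(p01+p10)
p01 = 0.1200, p10 = 0.6000
pi_0 = 0.8333

0.8333


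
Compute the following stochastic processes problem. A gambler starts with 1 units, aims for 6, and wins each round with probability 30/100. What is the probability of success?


Gambler's ruin formula:
r = q/p = 0.7000/0.3000 = 2.3333
P(win) = (1 - r^i)/(1 - r^N)
= (1 - 2.3333^1)/(1 - 2.3333^6)
= 0.0083

0.0083


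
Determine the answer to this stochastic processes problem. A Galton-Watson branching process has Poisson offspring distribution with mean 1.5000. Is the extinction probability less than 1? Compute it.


Since mu = 1.5000 > 1, extinction prob q < 1.
Solve s = exp(mu*(s-1)) iteratively.
q = 0.4172

0.4172


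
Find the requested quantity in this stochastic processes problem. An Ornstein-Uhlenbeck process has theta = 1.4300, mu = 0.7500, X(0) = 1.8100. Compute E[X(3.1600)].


E[X(t)] = mu + (X(0) - mu)*exp(-theta*t)
= 0.7500 + (1.8100 - 0.7500)*exp(-1.4300*3.1600)
= 0.7500 + 1.0600 * 0.0109
= 0.7616

0.7616
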